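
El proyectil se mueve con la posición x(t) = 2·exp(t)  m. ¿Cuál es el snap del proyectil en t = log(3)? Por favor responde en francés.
Nous devons dériver notre équation de la position x(t) = 2·exp(t) 4 fois. En prenant d/dt de x(t), nous trouvons v(t) = 2·exp(t). En dérivant la vitesse, nous obtenons l'accélération: a(t) = 2·exp(t). En prenant d/dt de a(t), nous trouvons j(t) = 2·exp(t). En prenant d/dt de j(t), nous trouvons s(t) = 2·exp(t). De l'équation du snap s(t) = 2·exp(t), nous substituons t = log(3) pour obtenir s = 6.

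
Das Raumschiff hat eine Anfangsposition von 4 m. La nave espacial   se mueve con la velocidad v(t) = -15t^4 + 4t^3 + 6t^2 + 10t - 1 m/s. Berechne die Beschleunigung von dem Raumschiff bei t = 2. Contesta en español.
Partiendo de la velocidad v(t) = -15·t^4 + 4·t^3 + 6·t^2 + 10·t - 1, tomamos 1 derivada. Derivando la velocidad, obtenemos la aceleración: a(t) = -60·t^3 + 12·t^2 + 12·t + 10. Usando a(t) = -60·t^3 + 12·t^2 + 12·t + 10 y sustituyendo t = 2, encontramos a = -398.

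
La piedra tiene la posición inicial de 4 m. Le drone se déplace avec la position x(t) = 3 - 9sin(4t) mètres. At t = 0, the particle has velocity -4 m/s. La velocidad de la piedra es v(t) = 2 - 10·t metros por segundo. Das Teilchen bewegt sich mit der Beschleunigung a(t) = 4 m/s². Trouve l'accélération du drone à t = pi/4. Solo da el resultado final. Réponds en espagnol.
La respuesta es 0.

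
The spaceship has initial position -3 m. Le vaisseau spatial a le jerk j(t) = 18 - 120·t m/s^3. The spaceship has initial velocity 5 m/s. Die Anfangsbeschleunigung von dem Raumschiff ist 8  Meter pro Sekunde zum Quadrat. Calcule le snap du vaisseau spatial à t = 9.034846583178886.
Nous devons dériver notre équation du jerk j(t) = 18 - 120·t 1 fois. En dérivant le jerk, nous obtenons le snap: s(t) = -120. En utilisant s(t) = -120 et en substituant t = 9.034846583178886, nous trouvons s = -120.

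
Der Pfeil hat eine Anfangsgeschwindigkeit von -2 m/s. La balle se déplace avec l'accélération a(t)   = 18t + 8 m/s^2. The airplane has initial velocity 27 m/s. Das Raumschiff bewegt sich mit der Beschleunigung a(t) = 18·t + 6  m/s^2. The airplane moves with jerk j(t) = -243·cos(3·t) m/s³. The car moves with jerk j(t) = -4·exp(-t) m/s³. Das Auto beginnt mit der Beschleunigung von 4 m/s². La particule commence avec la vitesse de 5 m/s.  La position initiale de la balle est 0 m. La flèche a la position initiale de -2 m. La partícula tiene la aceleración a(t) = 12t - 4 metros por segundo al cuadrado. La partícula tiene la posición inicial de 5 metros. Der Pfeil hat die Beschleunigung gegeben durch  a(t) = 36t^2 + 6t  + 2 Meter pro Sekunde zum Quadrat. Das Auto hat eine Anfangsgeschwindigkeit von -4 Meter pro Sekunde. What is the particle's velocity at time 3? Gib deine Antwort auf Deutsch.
Wir müssen unsere Gleichung für die Beschleunigung a(t) = 12·t - 4 1-mal integrieren. Durch Integration von der Beschleunigung und Verwendung der Anfangsbedingung v(0) = 5, erhalten wir v(t) = 6·t^2 - 4·t + 5. Wir haben die Geschwindigkeit v(t) = 6·t^2 - 4·t + 5. Durch Einsetzen von t = 3: v(3) = 47.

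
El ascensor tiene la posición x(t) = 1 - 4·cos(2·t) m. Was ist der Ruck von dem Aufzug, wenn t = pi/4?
Ausgehend von der Position x(t) = 1 - 4·cos(2·t), nehmen wir 3 Ableitungen. Durch Ableiten von der Position erhalten wir die Geschwindigkeit: v(t) = 8·sin(2·t). Mit d/dt von v(t) finden wir a(t) = 16·cos(2·t). Die Ableitung von der Beschleunigung ergibt den Ruck: j(t) = -32·sin(2·t). Mit j(t) = -32·sin(2·t) und Einsetzen von t = pi/4, finden wir j = -32.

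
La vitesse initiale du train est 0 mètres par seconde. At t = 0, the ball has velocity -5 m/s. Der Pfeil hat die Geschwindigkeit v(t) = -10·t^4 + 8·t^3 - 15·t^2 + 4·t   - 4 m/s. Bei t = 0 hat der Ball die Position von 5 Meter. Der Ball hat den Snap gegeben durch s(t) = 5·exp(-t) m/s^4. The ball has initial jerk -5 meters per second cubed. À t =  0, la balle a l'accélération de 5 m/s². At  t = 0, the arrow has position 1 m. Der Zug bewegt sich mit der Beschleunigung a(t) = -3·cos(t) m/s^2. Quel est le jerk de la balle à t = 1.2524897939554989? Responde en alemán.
Wir müssen unsere Gleichung für den Snap s(t) = 5·exp(-t) 1-mal integrieren. Mit ∫s(t)dt und Anwendung von j(0) = -5, finden wir j(t) = -5·exp(-t). Aus der Gleichung für den Ruck j(t) = -5·exp(-t), setzen wir t = 1.2524897939554989 ein und erhalten j = -1.42896173122205.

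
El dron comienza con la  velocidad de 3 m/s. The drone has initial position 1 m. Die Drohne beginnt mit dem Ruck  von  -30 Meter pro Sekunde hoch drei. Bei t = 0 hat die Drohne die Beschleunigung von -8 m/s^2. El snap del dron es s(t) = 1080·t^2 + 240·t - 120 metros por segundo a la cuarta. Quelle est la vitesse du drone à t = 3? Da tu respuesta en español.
Para resolver esto, necesitamos tomar 3 antiderivadas de nuestra ecuación del snap s(t) = 1080·t^2 + 240·t - 120. La integral del snap, con j(0) = -30, da la sacudida: j(t) = 360·t^3 + 120·t^2 - 120·t - 30. La integral de la sacudida es la aceleración. Usando a(0) = -8, obtenemos a(t) = 90·t^4 + 40·t^3 - 60·t^2 - 30·t - 8. Integrando la aceleración y usando la condición inicial v(0) = 3, obtenemos v(t) = 18·t^5 + 10·t^4 - 20·t^3 - 15·t^2 - 8·t + 3. De la ecuación de la velocidad v(t) = 18·t^5 + 10·t^4 - 20·t^3 - 15·t^2 - 8·t + 3, sustituimos t = 3 para obtener v = 4488.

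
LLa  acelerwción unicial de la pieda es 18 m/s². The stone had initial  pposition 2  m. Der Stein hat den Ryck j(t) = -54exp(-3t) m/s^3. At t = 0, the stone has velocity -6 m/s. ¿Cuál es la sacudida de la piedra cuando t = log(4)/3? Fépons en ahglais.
From the given jerk equation j(t) = -54·exp(-3·t), we substitute t = log(4)/3 to get j = -27/2.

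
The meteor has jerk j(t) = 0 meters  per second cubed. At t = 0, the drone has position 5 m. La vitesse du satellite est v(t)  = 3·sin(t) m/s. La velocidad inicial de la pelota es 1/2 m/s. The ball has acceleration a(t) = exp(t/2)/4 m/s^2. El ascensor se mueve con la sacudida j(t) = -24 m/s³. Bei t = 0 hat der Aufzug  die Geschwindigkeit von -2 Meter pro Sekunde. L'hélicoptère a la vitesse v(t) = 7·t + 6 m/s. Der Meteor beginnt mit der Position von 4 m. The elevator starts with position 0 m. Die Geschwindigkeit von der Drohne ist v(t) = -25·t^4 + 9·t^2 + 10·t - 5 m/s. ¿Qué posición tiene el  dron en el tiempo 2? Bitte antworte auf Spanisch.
Necesitamos integrar nuestra ecuación de la velocidad v(t) = -25·t^4 + 9·t^2 + 10·t - 5 1 vez. La integral de la velocidad es la posición. Usando x(0) = 5, obtenemos x(t) = -5·t^5 + 3·t^3 + 5·t^2 - 5·t + 5. Tenemos la posición x(t) = -5·t^5 + 3·t^3 + 5·t^2 - 5·t + 5. Sustituyendo t = 2: x(2) = -121.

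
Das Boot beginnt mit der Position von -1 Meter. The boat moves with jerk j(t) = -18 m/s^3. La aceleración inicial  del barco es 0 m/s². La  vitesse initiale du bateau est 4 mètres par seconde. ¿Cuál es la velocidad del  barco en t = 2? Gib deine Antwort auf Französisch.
Nous devons trouver l'intégrale de notre équation du jerk j(t) = -18 2 fois. La primitive du jerk, avec a(0) = 0, donne l'accélération: a(t) = -18·t. En prenant ∫a(t)dt et en appliquant v(0) = 4, nous trouvons v(t) = 4 - 9·t^2. De l'équation de la vitesse v(t) = 4 - 9·t^2, nous substituons t = 2 pour obtenir v = -32.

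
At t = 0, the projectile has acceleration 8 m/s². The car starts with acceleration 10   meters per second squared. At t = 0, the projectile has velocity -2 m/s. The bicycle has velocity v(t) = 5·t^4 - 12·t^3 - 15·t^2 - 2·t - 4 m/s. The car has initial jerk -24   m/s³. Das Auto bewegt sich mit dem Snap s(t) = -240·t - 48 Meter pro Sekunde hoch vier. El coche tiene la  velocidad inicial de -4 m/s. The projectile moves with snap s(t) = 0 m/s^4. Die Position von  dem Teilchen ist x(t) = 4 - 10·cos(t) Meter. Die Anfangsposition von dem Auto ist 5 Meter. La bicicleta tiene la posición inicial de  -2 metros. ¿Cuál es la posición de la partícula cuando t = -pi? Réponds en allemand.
Mit x(t) = 4 - 10·cos(t) und Einsetzen von t = -pi, finden wir x = 14.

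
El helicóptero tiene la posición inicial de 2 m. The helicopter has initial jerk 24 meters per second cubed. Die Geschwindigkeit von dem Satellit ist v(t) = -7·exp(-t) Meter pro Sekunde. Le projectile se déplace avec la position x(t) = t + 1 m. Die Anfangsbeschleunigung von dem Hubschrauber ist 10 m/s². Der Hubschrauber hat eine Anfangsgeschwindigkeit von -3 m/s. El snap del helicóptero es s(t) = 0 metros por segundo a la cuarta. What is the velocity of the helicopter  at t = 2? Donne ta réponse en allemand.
Ausgehend von dem Snap s(t) = 0, nehmen wir 3 Stammfunktionen. Durch Integration von dem Snap und Verwendung der Anfangsbedingung j(0) = 24, erhalten wir j(t) = 24. Mit ∫j(t)dt und Anwendung von a(0) = 10, finden wir a(t) = 24·t + 10. Mit ∫a(t)dt und Anwendung von v(0) = -3, finden wir v(t) = 12·t^2 + 10·t - 3. Aus der Gleichung für die Geschwindigkeit v(t) = 12·t^2 + 10·t - 3, setzen wir t = 2 ein und erhalten v = 65.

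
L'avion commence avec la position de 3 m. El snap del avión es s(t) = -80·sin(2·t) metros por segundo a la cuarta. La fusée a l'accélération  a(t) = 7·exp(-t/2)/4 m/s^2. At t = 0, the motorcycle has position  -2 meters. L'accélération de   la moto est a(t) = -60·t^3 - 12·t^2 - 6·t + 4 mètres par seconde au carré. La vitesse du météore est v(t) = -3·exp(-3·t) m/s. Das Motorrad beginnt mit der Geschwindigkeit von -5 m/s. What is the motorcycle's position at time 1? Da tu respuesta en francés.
Pour résoudre ceci, nous devons prendre 2 primitives de notre équation de l'accélération a(t) = -60·t^3 - 12·t^2 - 6·t + 4. L'intégrale de l'accélération est la vitesse. En utilisant v(0) = -5, nous obtenons v(t) = -15·t^4 - 4·t^3 - 3·t^2 + 4·t - 5. En intégrant la vitesse et en utilisant la condition initiale x(0) = -2, nous obtenons x(t) = -3·t^5 - t^4 - t^3 + 2·t^2 - 5·t - 2. De l'équation de la position x(t) = -3·t^5 - t^4 - t^3 + 2·t^2 - 5·t - 2, nous substituons t = 1 pour obtenir x = -10.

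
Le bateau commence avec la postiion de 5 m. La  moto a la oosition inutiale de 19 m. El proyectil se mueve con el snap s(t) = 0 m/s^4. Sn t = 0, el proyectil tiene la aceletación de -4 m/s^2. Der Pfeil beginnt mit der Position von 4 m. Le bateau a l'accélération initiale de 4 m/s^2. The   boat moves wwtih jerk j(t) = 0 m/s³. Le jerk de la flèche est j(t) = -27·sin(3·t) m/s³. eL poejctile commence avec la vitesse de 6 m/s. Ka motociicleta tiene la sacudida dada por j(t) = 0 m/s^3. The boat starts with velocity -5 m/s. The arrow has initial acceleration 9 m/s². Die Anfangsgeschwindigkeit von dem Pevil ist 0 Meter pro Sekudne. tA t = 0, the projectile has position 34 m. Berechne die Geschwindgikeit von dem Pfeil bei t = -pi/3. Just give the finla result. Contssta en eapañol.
En t = -pi/3, v = 0.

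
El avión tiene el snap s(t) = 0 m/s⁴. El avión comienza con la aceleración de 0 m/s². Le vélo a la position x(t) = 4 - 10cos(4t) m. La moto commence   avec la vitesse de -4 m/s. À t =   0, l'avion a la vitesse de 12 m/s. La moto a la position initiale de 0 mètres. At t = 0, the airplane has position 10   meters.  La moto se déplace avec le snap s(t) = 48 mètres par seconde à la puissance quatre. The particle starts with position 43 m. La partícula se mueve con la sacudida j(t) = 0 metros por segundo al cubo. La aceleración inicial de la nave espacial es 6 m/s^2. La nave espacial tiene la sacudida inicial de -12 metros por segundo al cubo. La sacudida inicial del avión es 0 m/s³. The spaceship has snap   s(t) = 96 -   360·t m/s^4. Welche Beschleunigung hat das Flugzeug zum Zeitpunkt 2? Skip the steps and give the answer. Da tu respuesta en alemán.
a(2) = 0.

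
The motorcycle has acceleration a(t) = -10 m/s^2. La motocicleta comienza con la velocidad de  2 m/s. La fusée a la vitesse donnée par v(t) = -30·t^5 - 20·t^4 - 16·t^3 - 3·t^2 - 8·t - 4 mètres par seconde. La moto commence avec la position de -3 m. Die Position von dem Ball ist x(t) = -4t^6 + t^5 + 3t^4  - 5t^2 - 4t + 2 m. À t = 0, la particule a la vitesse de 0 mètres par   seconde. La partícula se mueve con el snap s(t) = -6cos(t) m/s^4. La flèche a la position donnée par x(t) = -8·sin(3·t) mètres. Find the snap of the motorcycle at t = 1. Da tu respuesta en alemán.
Ausgehend von der Beschleunigung a(t) = -10, nehmen wir 2 Ableitungen. Die Ableitung von der Beschleunigung ergibt den Ruck: j(t) = 0. Die Ableitung von dem Ruck ergibt den Snap: s(t) = 0. Wir haben den Snap s(t) = 0. Durch Einsetzen von t = 1: s(1) = 0.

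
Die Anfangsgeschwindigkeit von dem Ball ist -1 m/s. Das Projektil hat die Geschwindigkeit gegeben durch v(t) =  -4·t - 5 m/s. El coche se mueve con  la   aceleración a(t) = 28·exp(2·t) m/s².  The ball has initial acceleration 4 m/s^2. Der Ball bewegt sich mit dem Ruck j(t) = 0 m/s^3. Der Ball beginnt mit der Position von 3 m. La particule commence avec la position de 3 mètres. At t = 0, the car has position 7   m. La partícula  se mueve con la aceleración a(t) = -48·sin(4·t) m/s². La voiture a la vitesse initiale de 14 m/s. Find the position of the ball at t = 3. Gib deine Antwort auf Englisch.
Starting from jerk j(t) = 0, we take 3 integrals. Taking ∫j(t)dt and applying a(0) = 4, we find a(t) = 4. Integrating acceleration and using the initial condition v(0) = -1, we get v(t) = 4·t - 1. Finding the antiderivative of v(t) and using x(0) = 3: x(t) = 2·t^2 - t + 3. From the given position equation x(t) = 2·t^2 - t + 3, we substitute t = 3 to get x = 18.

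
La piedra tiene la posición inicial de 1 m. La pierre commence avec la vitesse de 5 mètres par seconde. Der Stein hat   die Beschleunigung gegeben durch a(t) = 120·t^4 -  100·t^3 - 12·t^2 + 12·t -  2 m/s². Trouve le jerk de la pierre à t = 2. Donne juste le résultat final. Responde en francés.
À t = 2, j = 2604.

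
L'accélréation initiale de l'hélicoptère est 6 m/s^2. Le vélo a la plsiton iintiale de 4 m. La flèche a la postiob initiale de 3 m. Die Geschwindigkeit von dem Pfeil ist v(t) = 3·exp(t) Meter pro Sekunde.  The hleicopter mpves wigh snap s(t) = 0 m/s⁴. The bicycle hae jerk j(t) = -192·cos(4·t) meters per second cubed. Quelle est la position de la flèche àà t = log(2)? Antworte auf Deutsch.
Ausgehend von der Geschwindigkeit v(t) = 3·exp(t), nehmen wir 1 Stammfunktion. Durch Integration von der Geschwindigkeit und Verwendung der Anfangsbedingung x(0) = 3, erhalten wir x(t) = 3·exp(t). Wir haben die Position x(t) = 3·exp(t). Durch Einsetzen von t = log(2): x(log(2)) = 6.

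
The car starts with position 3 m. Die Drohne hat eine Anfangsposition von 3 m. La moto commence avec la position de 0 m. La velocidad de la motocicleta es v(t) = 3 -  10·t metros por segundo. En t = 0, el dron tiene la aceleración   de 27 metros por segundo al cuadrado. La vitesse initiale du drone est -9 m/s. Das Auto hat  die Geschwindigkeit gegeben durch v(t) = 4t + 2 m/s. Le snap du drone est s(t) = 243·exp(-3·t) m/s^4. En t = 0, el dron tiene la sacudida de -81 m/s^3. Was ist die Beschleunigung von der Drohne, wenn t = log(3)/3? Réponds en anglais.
To find the answer, we compute 2 integrals of s(t) = 243·exp(-3·t). Integrating snap and using the initial condition j(0) = -81, we get j(t) = -81·exp(-3·t). Taking ∫j(t)dt and applying a(0) = 27, we find a(t) = 27·exp(-3·t). We have acceleration a(t) = 27·exp(-3·t). Substituting t = log(3)/3: a(log(3)/3) = 9.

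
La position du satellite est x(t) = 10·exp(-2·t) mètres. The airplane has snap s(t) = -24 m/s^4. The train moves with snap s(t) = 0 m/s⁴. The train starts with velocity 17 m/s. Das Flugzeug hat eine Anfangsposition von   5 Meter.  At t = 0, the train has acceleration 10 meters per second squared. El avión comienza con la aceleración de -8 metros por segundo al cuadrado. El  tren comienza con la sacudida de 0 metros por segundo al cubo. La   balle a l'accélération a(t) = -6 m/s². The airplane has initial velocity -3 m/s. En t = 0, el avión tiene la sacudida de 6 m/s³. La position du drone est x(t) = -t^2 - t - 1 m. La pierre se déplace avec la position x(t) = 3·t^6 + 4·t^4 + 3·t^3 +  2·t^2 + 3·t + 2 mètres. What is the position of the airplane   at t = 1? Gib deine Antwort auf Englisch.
To solve this, we need to take 4 antiderivatives of our snap equation s(t) = -24. Taking ∫s(t)dt and applying j(0) = 6, we find j(t) = 6 - 24·t. The antiderivative of jerk, with a(0) = -8, gives acceleration: a(t) = -12·t^2 + 6·t - 8. Finding the antiderivative of a(t) and using v(0) = -3: v(t) = -4·t^3 + 3·t^2 - 8·t - 3. Finding the antiderivative of v(t) and using x(0) = 5: x(t) = -t^4 + t^3 - 4·t^2 - 3·t + 5. Using x(t) = -t^4 + t^3 - 4·t^2 - 3·t + 5 and substituting t = 1, we find x = -2.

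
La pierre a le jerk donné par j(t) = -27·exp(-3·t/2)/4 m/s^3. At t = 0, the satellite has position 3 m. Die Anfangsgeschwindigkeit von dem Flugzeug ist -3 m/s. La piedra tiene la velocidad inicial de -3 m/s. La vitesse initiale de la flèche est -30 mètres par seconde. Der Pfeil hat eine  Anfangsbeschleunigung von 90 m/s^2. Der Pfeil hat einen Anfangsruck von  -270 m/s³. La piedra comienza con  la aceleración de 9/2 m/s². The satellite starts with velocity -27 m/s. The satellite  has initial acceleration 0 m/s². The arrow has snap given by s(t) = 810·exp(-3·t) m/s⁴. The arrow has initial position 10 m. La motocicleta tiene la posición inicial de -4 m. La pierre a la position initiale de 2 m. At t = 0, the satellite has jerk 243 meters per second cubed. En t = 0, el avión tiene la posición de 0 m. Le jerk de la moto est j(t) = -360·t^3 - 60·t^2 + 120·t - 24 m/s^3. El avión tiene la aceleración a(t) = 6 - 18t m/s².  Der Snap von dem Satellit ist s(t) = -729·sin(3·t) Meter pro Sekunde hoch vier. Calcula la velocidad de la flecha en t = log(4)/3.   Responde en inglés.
To find the answer, we compute 3 antiderivatives of s(t) = 810·exp(-3·t). Taking ∫s(t)dt and applying j(0) = -270, we find j(t) = -270·exp(-3·t). Taking ∫j(t)dt and applying a(0) = 90, we find a(t) = 90·exp(-3·t). The integral of acceleration, with v(0) = -30, gives velocity: v(t) = -30·exp(-3·t). From the given velocity equation v(t) = -30·exp(-3·t), we substitute t = log(4)/3 to get v = -15/2.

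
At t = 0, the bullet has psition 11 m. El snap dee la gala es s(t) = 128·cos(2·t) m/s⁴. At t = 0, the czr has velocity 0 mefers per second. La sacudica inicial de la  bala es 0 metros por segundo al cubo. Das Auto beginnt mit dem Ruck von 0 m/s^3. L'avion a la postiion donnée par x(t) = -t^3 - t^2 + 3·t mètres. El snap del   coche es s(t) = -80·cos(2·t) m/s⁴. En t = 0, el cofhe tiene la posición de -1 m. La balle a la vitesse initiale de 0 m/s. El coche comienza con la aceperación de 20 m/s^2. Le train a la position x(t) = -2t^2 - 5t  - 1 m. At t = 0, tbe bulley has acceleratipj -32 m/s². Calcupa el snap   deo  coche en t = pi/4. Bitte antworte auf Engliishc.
From the given snap equation s(t) = -80·cos(2·t), we substitute t = pi/4 to get s = 0.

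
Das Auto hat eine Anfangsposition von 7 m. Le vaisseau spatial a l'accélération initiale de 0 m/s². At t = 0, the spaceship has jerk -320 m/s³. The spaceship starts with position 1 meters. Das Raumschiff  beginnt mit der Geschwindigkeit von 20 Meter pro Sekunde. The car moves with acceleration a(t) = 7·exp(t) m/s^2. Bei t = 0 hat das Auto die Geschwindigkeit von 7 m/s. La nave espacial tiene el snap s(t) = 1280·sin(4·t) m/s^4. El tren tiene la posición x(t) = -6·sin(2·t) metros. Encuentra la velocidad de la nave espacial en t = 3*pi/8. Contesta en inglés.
We must find the integral of our snap equation s(t) = 1280·sin(4·t) 3 times. The antiderivative of snap is jerk. Using j(0) = -320, we get j(t) = -320·cos(4·t). The antiderivative of jerk is acceleration. Using a(0) = 0, we get a(t) = -80·sin(4·t). Finding the integral of a(t) and using v(0) = 20: v(t) = 20·cos(4·t). From the given velocity equation v(t) = 20·cos(4·t), we substitute t = 3*pi/8 to get v = 0.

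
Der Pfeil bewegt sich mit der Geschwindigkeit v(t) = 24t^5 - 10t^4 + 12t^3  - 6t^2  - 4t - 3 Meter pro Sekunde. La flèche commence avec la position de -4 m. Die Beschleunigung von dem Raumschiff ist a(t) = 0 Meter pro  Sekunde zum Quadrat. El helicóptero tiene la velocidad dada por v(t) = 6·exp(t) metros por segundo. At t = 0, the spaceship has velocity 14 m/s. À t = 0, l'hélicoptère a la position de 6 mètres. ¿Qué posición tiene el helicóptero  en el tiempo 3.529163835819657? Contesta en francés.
Pour résoudre ceci, nous devons prendre 1 intégrale de notre équation de la vitesse v(t) = 6·exp(t). En prenant ∫v(t)dt et en appliquant x(0) = 6, nous trouvons x(t) = 6·exp(t). Nous avons la position x(t) = 6·exp(t). En substituant t = 3.529163835819657: x(3.529163835819657) = 204.572677807535.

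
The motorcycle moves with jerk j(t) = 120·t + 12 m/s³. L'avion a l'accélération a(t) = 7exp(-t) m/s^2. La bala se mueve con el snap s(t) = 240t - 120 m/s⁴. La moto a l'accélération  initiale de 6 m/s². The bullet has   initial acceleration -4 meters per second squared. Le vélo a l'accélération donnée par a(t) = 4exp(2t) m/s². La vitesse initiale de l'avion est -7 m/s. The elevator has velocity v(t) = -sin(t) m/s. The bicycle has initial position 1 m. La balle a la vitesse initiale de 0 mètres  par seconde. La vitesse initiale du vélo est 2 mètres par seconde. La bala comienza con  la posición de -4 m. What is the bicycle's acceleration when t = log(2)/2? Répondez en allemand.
Mit a(t) = 4·exp(2·t) und Einsetzen von t = log(2)/2, finden wir a = 8.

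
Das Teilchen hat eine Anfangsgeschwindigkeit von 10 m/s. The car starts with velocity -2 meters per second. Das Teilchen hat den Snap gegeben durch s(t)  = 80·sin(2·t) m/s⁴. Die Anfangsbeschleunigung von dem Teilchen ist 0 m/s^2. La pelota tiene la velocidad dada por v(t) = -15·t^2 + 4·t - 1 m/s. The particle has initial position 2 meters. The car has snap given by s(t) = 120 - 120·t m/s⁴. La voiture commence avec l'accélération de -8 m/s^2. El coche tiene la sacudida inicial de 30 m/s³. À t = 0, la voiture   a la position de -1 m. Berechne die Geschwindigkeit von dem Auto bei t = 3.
Wir müssen die Stammfunktion unserer Gleichung für den Snap s(t) = 120 - 120·t 3-mal finden. Das Integral von dem Snap ist der Ruck. Mit j(0) = 30 erhalten wir j(t) = -60·t^2 + 120·t + 30. Das Integral von dem Ruck, mit a(0) = -8, ergibt die Beschleunigung: a(t) = -20·t^3 + 60·t^2 + 30·t - 8. Die Stammfunktion von der Beschleunigung ist die Geschwindigkeit. Mit v(0) = -2 erhalten wir v(t) = -5·t^4 + 20·t^3 + 15·t^2 - 8·t - 2. Aus der Gleichung für die Geschwindigkeit v(t) = -5·t^4 + 20·t^3 + 15·t^2 - 8·t - 2, setzen wir t = 3 ein und erhalten v = 244.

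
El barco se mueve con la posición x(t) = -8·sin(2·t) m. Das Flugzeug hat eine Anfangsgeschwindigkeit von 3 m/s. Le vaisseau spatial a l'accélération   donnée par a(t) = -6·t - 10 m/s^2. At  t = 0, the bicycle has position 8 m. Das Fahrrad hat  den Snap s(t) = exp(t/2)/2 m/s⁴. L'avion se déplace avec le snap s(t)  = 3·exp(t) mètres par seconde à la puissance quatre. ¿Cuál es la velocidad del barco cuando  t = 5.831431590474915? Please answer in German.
Wir müssen unsere Gleichung für die Position x(t) = -8·sin(2·t) 1-mal ableiten. Die Ableitung von der Position ergibt die Geschwindigkeit: v(t) = -16·cos(2·t). Aus der Gleichung für die Geschwindigkeit v(t) = -16·cos(2·t), setzen wir t = 5.831431590474915 ein und erhalten v = -9.90173893414346.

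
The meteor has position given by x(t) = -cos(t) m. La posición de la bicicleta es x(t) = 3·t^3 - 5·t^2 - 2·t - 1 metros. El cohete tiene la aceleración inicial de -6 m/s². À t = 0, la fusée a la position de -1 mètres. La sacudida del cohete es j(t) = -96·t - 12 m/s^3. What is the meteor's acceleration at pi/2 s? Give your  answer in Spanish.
Debemos derivar nuestra ecuación de la posición x(t) = -cos(t) 2 veces. Tomando d/dt de x(t), encontramos v(t) = sin(t). Tomando d/dt de v(t), encontramos a(t) = cos(t). Tenemos la aceleración a(t) = cos(t). Sustituyendo t = pi/2: a(pi/2) = 0.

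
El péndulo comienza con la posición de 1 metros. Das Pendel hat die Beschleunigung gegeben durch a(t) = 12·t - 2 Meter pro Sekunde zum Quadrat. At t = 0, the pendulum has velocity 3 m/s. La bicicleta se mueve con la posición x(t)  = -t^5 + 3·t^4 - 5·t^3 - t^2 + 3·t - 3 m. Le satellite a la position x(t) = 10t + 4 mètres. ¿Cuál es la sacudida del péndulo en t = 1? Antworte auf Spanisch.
Para resolver esto, necesitamos tomar 1 derivada de nuestra ecuación de la aceleración a(t) = 12·t - 2. La derivada de la aceleración da la sacudida: j(t) = 12. Usando j(t) = 12 y sustituyendo t = 1, encontramos j = 12.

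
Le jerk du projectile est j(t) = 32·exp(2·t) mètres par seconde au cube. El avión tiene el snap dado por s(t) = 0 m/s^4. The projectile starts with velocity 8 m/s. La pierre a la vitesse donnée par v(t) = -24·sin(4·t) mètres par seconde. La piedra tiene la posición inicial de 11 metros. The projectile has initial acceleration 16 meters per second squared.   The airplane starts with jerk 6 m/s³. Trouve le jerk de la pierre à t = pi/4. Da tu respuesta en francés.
En partant de la vitesse v(t) = -24·sin(4·t), nous prenons 2 dérivées. La dérivée de la vitesse donne l'accélération: a(t) = -96·cos(4·t). La dérivée de l'accélération donne le jerk: j(t) = 384·sin(4·t). En utilisant j(t) = 384·sin(4·t) et en substituant t = pi/4, nous trouvons j = 0.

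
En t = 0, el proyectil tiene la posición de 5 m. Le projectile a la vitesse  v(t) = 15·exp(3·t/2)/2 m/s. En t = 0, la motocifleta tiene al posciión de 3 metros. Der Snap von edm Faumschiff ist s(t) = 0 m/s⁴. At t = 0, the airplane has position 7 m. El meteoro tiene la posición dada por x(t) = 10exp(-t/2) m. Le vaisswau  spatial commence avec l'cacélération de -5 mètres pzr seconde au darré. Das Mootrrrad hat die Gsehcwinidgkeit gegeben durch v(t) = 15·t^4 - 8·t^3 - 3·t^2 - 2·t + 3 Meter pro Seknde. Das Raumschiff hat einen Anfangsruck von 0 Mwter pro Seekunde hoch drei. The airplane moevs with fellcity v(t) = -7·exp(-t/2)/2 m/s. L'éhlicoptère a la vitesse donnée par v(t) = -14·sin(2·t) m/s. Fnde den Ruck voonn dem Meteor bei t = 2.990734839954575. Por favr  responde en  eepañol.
Debemos derivar nuestra ecuación de la posición x(t) = 10·exp(-t/2) 3 veces. La derivada de la posición da la velocidad: v(t) = -5·exp(-t/2). Tomando d/dt de v(t), encontramos a(t) = 5·exp(-t/2)/2. Derivando la aceleración, obtenemos la sacudida: j(t) = -5·exp(-t/2)/4. De la ecuación de la sacudida j(t) = -5·exp(-t/2)/4, sustituimos t = 2.990734839954575 para obtener j = -0.280207783059898.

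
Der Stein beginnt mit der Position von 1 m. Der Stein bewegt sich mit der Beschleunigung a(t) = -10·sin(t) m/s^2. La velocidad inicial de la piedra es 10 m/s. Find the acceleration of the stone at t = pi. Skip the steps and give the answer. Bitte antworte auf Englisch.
The answer is 0.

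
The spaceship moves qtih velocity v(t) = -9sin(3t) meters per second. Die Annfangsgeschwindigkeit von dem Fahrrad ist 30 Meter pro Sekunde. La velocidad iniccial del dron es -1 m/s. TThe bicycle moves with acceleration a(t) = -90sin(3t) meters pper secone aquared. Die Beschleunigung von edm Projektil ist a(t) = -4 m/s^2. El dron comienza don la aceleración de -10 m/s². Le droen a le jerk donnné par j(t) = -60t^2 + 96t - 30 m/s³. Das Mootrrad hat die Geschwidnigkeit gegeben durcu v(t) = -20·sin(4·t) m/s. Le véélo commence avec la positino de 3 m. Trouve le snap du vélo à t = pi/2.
En partant de l'accélération a(t) = -90·sin(3·t), nous prenons 2 dérivées. En prenant d/dt de a(t), nous trouvons j(t) = -270·cos(3·t). En dérivant le jerk, nous obtenons le snap: s(t) = 810·sin(3·t). En utilisant s(t) = 810·sin(3·t) et en substituant t = pi/2, nous trouvons s = -810.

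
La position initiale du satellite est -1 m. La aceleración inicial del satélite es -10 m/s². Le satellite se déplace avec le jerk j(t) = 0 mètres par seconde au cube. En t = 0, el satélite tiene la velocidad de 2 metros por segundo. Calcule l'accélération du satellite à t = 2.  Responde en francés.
Pour résoudre ceci, nous devons prendre 1 intégrale de notre équation du jerk j(t) = 0. La primitive du jerk est l'accélération. En utilisant a(0) = -10, nous obtenons a(t) = -10. De l'équation de l'accélération a(t) = -10, nous substituons t = 2 pour obtenir a = -10.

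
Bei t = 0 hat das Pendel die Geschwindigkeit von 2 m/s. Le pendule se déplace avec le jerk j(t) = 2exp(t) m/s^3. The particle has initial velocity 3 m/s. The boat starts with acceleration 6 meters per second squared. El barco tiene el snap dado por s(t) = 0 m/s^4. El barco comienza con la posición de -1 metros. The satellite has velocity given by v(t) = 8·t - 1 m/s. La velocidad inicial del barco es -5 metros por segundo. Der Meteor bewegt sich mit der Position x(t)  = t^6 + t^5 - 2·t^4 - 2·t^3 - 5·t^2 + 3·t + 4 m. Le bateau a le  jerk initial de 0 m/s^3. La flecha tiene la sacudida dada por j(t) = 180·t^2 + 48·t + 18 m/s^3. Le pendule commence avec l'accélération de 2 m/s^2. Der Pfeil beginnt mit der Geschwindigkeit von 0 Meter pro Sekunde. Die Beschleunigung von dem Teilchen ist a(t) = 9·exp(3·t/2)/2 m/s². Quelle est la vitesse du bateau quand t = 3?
En partant du snap s(t) = 0, nous prenons 3 primitives. L'intégrale du snap est le jerk. En utilisant j(0) = 0, nous obtenons j(t) = 0. La primitive du jerk, avec a(0) = 6, donne l'accélération: a(t) = 6. En intégrant l'accélération et en utilisant la condition initiale v(0) = -5, nous obtenons v(t) = 6·t - 5. Nous avons la vitesse v(t) = 6·t - 5. En substituant t = 3: v(3) = 13.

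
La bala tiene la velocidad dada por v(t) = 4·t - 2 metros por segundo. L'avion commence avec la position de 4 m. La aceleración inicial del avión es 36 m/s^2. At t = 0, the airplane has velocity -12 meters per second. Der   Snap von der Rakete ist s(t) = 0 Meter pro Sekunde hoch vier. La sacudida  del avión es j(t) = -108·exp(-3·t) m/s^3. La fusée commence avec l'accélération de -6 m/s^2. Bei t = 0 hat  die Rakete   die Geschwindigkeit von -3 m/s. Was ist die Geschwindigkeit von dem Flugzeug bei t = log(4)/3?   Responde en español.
Debemos encontrar la integral de nuestra ecuación de la sacudida j(t) = -108·exp(-3·t) 2 veces. Integrando la sacudida y usando la condición inicial a(0) = 36, obtenemos a(t) = 36·exp(-3·t). Tomando ∫a(t)dt y aplicando v(0) = -12, encontramos v(t) = -12·exp(-3·t). Tenemos la velocidad v(t) = -12·exp(-3·t). Sustituyendo t = log(4)/3: v(log(4)/3) = -3.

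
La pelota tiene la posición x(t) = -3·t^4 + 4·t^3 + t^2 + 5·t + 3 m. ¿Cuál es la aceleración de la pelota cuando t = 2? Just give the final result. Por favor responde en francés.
L'accélération à t = 2 est a = -94.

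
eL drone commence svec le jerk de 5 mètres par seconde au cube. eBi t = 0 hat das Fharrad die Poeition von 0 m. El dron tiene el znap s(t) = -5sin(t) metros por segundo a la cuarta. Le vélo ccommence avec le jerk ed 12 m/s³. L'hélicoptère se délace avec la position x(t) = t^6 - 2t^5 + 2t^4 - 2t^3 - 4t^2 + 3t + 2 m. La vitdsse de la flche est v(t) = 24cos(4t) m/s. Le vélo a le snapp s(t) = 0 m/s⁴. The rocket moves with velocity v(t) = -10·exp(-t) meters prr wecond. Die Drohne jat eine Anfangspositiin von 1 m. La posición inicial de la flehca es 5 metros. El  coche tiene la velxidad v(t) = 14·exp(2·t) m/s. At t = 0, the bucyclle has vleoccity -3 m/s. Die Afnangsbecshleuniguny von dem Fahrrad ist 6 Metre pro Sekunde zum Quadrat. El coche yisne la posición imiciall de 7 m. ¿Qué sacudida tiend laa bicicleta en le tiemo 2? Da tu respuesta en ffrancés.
Nous devons trouver la primitive de notre équation du snap s(t) = 0 1 fois. L'intégrale du snap est le jerk. En utilisant j(0) = 12, nous obtenons j(t) = 12. De l'équation du jerk j(t) = 12, nous substituons t = 2 pour obtenir j = 12.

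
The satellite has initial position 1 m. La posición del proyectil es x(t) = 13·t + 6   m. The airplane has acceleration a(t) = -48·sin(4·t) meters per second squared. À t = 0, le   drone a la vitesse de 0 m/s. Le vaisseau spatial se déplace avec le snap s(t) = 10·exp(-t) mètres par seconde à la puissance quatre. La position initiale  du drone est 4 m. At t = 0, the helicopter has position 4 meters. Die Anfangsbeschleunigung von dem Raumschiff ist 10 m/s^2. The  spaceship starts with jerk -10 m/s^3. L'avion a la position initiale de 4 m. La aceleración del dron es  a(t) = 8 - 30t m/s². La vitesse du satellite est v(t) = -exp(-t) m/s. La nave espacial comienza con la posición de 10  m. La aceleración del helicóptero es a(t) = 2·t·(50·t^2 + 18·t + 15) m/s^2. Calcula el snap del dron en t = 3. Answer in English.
We must differentiate our acceleration equation a(t) = 8 - 30·t 2 times. The derivative of acceleration gives jerk: j(t) = -30. Taking d/dt of j(t), we find s(t) = 0. We have snap s(t) = 0. Substituting t = 3: s(3) = 0.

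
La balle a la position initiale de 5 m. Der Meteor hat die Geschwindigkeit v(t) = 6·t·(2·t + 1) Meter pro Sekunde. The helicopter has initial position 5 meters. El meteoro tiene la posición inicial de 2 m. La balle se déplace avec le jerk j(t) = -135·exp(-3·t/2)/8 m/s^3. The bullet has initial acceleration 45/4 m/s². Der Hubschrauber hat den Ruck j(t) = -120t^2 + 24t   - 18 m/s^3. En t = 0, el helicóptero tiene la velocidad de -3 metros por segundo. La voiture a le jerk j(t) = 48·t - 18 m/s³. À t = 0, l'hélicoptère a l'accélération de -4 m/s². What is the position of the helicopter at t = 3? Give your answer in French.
Nous devons trouver l'intégrale de notre équation du jerk j(t) = -120·t^2 + 24·t - 18 3 fois. L'intégrale du jerk, avec a(0) = -4, donne l'accélération: a(t) = -40·t^3 + 12·t^2 - 18·t - 4. L'intégrale de l'accélération, avec v(0) = -3, donne la vitesse: v(t) = -10·t^4 + 4·t^3 - 9·t^2 - 4·t - 3. En intégrant la vitesse et en utilisant la condition initiale x(0) = 5, nous obtenons x(t) = -2·t^5 + t^4 - 3·t^3 - 2·t^2 - 3·t + 5. En utilisant x(t) = -2·t^5 + t^4 - 3·t^3 - 2·t^2 - 3·t + 5 et en substituant t = 3, nous trouvons x = -508.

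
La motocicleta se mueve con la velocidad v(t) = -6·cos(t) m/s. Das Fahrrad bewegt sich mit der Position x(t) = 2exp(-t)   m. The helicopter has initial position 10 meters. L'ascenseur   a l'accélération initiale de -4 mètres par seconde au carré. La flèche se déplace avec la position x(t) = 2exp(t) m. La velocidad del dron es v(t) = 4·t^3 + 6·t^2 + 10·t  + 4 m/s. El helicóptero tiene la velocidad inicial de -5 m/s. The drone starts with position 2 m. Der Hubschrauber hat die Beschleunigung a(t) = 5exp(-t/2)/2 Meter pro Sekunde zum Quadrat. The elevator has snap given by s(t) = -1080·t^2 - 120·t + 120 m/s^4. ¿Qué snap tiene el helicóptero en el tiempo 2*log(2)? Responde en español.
Debemos derivar nuestra ecuación de la aceleración a(t) = 5·exp(-t/2)/2 2 veces. Derivando la aceleración, obtenemos la sacudida: j(t) = -5·exp(-t/2)/4. La derivada de la sacudida da el snap: s(t) = 5·exp(-t/2)/8. Tenemos el snap s(t) = 5·exp(-t/2)/8. Sustituyendo t = 2*log(2): s(2*log(2)) = 5/16.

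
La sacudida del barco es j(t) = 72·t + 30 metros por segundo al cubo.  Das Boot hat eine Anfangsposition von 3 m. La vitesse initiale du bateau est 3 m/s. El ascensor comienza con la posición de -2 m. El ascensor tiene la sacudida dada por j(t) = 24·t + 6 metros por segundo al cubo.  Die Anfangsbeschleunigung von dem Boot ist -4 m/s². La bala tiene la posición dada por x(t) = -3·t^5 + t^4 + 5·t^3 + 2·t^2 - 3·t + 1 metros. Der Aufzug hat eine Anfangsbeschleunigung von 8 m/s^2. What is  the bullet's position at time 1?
We have position x(t) = -3·t^5 + t^4 + 5·t^3 + 2·t^2 - 3·t + 1. Substituting t = 1: x(1) = 3.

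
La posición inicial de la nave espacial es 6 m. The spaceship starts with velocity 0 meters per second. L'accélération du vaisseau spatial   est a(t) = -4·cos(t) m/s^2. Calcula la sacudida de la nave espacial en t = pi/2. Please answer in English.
To solve this, we need to take 1 derivative of our acceleration equation a(t) = -4·cos(t). The derivative of acceleration gives jerk: j(t) = 4·sin(t). We have jerk j(t) = 4·sin(t). Substituting t = pi/2: j(pi/2) = 4.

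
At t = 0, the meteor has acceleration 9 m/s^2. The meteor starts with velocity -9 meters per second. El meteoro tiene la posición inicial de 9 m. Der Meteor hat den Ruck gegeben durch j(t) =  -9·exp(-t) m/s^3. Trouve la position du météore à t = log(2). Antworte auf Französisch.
Nous devons trouver l'intégrale de notre équation du jerk j(t) = -9·exp(-t) 3 fois. En prenant ∫j(t)dt et en appliquant a(0) = 9, nous trouvons a(t) = 9·exp(-t). L'intégrale de l'accélération, avec v(0) = -9, donne la vitesse: v(t) = -9·exp(-t). La primitive de la vitesse, avec x(0) = 9, donne la position: x(t) = 9·exp(-t). De l'équation de la position x(t) = 9·exp(-t), nous substituons t = log(2) pour obtenir x = 9/2.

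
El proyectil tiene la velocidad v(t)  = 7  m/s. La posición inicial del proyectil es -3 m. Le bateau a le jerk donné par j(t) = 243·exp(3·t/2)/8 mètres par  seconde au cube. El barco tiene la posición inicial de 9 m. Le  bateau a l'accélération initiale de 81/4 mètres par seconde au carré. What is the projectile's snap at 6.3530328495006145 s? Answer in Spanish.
Partiendo de la velocidad v(t) = 7, tomamos 3 derivadas. Derivando la velocidad, obtenemos la aceleración: a(t) = 0. Tomando d/dt de a(t), encontramos j(t) = 0. La derivada de la sacudida da el snap: s(t) = 0. Tenemos el snap s(t) = 0. Sustituyendo t = 6.3530328495006145: s(6.3530328495006145) = 0.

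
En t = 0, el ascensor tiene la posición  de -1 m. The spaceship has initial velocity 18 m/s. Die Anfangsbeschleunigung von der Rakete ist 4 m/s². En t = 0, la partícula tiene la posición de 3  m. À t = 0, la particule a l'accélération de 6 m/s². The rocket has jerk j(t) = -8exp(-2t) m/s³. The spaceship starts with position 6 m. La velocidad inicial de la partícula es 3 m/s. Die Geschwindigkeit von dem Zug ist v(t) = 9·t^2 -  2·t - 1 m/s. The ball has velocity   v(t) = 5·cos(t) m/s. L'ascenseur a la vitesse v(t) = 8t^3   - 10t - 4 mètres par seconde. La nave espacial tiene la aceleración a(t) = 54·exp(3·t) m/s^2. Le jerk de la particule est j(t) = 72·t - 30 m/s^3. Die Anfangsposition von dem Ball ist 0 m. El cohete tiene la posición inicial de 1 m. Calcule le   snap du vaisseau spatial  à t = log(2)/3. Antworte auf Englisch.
We must differentiate our acceleration equation a(t) = 54·exp(3·t) 2 times. Differentiating acceleration, we get jerk: j(t) = 162·exp(3·t). Differentiating jerk, we get snap: s(t) = 486·exp(3·t). From the given snap equation s(t) = 486·exp(3·t), we substitute t = log(2)/3 to get s = 972.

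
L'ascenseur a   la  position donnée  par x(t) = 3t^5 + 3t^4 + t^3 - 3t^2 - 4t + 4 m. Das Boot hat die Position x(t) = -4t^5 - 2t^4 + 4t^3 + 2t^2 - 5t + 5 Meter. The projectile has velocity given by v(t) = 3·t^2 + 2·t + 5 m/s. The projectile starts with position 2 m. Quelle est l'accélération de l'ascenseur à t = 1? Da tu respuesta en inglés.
To solve this, we need to take 2 derivatives of our position equation x(t) = 3·t^5 + 3·t^4 + t^3 - 3·t^2 - 4·t + 4. Differentiating position, we get velocity: v(t) = 15·t^4 + 12·t^3 + 3·t^2 - 6·t - 4. Differentiating velocity, we get acceleration: a(t) = 60·t^3 + 36·t^2 + 6·t - 6. From the given acceleration equation a(t) = 60·t^3 + 36·t^2 + 6·t - 6, we substitute t = 1 to get a = 96.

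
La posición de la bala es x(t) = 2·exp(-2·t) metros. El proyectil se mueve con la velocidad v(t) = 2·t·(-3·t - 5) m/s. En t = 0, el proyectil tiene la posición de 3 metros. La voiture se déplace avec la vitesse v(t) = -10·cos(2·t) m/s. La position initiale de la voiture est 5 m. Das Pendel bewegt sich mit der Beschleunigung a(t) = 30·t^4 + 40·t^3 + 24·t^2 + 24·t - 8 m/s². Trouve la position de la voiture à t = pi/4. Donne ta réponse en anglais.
To find the answer, we compute 1 antiderivative of v(t) = -10·cos(2·t). Integrating velocity and using the initial condition x(0) = 5, we get x(t) = 5 - 5·sin(2·t). Using x(t) = 5 - 5·sin(2·t) and substituting t = pi/4, we find x = 0.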